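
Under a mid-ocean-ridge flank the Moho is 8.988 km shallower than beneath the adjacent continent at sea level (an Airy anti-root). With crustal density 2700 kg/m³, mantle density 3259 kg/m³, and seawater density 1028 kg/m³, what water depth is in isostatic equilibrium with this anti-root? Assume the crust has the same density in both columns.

Replacing a thickness d of crust by seawater at the top must be balanced by replacing crust with mantle at the base: d (ρ_c − ρ_w) = a (ρ_m − ρ_c).
d = a (ρ_m − ρ_c)/(ρ_c − ρ_w) = 8.988 km × 559/1672 = 3 km.

3 km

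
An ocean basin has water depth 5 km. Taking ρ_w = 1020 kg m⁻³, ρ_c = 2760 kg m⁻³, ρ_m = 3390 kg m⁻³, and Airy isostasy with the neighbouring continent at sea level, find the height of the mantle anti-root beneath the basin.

By Archimedes' principle applied to the lithosphere: replacing crust with seawater at the top is compensated by replacing crust with mantle at the base: d (ρ_c − ρ_w) = a (ρ_m − ρ_c).
a = d (ρ_c − ρ_w)/(ρ_m − ρ_c) = 5 km × 1740/630 = 13.8 km.

13.8 km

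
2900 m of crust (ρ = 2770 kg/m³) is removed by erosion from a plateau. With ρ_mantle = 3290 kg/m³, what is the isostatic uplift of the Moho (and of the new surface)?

2440 m

Unloading: uplift u = e ρ_c/ρ_m = 2900 m × 2770/3290 = 2440 m.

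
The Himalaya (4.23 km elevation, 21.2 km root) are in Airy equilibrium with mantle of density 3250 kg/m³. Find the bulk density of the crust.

ρ_c h = (ρ_m − ρ_c) r → ρ_c (h + r) = ρ_m r → ρ_c = ρ_m r / (h + r).
ρ_c = 3250 × 21.2 km / (4.23 km + 21.2 km) = 2710 kg/m³.

2710 kg/m³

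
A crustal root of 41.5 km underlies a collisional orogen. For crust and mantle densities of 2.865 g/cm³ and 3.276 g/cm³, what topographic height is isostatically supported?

5.95 km

By Archimedes' principle applied to the lithosphere: ρ_c h = (ρ_m − ρ_c) r.
h = r (ρ_m − ρ_c) / ρ_c = 41.5 km × (3.276 − 2.865) / 2.865 = 5.95 km.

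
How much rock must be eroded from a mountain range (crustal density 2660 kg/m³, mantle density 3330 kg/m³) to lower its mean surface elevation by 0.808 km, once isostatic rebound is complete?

Net drop Δ = e − u = e − e ρ_c/ρ_m = e (ρ_m − ρ_c)/ρ_m.
e = Δ ρ_m/(ρ_m − ρ_c) = 0.808 km × 3330/670 = 4.02 km.

4.02 km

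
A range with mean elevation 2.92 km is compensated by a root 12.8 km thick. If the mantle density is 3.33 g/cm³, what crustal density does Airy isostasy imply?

2.71 g/cm³

ρ_c h = (ρ_m − ρ_c) r → ρ_c (h + r) = ρ_m r → ρ_c = ρ_m r / (h + r).
ρ_c = 3.33 × 12.8 km / (2.92 km + 12.8 km) = 2.71 g/cm³.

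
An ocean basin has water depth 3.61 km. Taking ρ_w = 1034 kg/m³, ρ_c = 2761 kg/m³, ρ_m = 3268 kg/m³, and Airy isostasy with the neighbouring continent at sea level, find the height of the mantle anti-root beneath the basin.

12.3 km

Balancing pressure at the compensation depth: replacing crust with seawater at the top is compensated by replacing crust with mantle at the base: d (ρ_c − ρ_w) = a (ρ_m − ρ_c).
a = d (ρ_c − ρ_w)/(ρ_m − ρ_c) = 3.61 km × 1727/507 = 12.3 km.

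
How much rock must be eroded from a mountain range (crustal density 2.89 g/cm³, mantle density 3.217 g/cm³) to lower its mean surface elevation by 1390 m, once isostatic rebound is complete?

13700 m

Net drop Δ = e − u = e − e ρ_c/ρ_m = e (ρ_m − ρ_c)/ρ_m.
e = Δ ρ_m/(ρ_m − ρ_c) = 1390 m × 3.217/0.327 = 13700 m.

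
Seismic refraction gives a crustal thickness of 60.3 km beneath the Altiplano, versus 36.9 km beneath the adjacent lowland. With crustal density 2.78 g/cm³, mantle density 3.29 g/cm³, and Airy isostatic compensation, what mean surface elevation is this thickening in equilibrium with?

Excess crust Δ = 60.3 km − 36.9 km = 23.4 km, split between elevation h and root r with h + r = Δ.
Airy balance ρ_c h = (ρ_m − ρ_c) r gives r = h ρ_c/(ρ_m − ρ_c), so h (1 + ρ_c/(ρ_m − ρ_c)) = Δ, i.e. h = Δ (ρ_m − ρ_c)/ρ_m.
h = 23.4 km × 0.51/3.29 = 3.63 km.

3.63 km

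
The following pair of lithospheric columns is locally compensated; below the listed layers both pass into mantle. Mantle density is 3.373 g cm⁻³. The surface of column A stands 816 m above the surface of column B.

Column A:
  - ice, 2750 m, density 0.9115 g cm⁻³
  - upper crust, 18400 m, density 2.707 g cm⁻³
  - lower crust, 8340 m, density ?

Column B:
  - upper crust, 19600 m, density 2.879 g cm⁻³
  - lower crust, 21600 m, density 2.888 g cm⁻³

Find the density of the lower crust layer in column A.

Take the compensation level at the base of the deeper column (depth z_c below the surface of column A) and equate Σ ρ_i t_i down to z_c; mantle fills any gap and the z_c terms cancel.
Column A: 2750×0.9115 + 18400×2.707 + 8340×ρ + (z_c − 29490)×3.373
Column B: 816×0 + 19600×2.879 + 21600×2.888 + (z_c − 816 − 41200)×3.373
The z_c×3.373 term appears on both sides and cancels. Collect the known terms of each column as K = Σ(ρt)_known − 3.373 × (depth of known layers): K_A = 52315.425 − 3.373×29490 = −47154.345; K_B = 118809.2 − 3.373×(816 + 41200) = −22910.768.
Balance: K_A + 8340×ρ = K_B, so ρ = (K_B − K_A)/8340 = 24243.6/8340 = 2.91 g cm⁻³.

2.91 g cm⁻³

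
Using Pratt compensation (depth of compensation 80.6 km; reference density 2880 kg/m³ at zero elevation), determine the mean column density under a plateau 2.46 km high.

Pratt balance: ρ_ref D = ρ (D + h).
ρ = ρ_ref D/(D + h) = 2880 × 80.6 km/(80.6 km + 2.46 km) = 2790 kg/m³.

2790 kg/m³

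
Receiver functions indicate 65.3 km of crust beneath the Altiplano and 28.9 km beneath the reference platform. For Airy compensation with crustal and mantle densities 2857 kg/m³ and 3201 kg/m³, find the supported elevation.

Excess crust Δ = 65.3 km − 28.9 km = 36.4 km, split between elevation h and root r with h + r = Δ.
Airy balance ρ_c h = (ρ_m − ρ_c) r gives r = h ρ_c/(ρ_m − ρ_c), so h (1 + ρ_c/(ρ_m − ρ_c)) = Δ, i.e. h = Δ (ρ_m − ρ_c)/ρ_m.
h = 36.4 km × 344/3201 = 3.91 km.

3.91 km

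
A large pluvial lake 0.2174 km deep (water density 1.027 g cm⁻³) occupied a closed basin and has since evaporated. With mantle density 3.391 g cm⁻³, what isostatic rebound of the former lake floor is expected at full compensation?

u = d ρ_w/ρ_m = 0.2174 km × 1.027/3.391 = 0.0658 km.

0.0658 km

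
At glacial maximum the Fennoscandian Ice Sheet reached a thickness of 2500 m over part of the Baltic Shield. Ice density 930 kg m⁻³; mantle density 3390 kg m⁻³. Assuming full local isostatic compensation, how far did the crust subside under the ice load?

686 m

Balancing pressure at the compensation depth: the ice load ρ_ice t is balanced by mantle displaced below, ρ_m s.
s = t ρ_ice / ρ_m = 2500 m × 930/3390 = 686 m.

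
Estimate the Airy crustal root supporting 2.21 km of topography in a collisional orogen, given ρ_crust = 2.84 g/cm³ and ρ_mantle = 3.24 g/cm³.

Equating mass per unit area of the two columns: the weight of the topography is balanced by the buoyancy of the root, ρ_c h = (ρ_m − ρ_c) r.
r = h · ρ_c / (ρ_m − ρ_c) = 2.21 km × 2.84 / (3.24 − 2.84) = 15.7 km.

15.7 km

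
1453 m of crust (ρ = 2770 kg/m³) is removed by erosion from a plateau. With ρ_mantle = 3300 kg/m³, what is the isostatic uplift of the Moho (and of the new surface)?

Unloading: uplift u = e ρ_c/ρ_m = 1453 m × 2770/3300 = 1220 m.

1220 m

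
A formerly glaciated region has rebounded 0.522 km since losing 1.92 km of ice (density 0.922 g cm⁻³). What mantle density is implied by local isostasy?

3.39 g cm⁻³

ρ_m = ρ_ice t / u = 0.922 × 1.92 km/0.522 km = 3.39 g cm⁻³.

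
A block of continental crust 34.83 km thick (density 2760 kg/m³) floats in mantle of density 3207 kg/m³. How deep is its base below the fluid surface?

30 km

Draft d = t ρ_obj/ρ_fluid = 34.83 km × 2760/3207 = 30 km.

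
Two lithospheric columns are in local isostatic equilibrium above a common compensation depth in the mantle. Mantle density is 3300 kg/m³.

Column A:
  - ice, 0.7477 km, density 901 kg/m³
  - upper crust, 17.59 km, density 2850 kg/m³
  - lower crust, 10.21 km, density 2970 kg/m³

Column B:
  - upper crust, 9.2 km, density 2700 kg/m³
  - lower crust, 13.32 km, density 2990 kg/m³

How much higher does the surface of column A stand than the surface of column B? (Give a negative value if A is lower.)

1.04 km

For any compensation level in the mantle, the mantle terms cancel and isostasy reduces to e = (Σt_A − Σt_B) − (Σ(ρt)_A − Σ(ρt)_B) / ρ_m.
Σt_A = 28.5477 km; Σt_B = 22.52 km; Σ(ρt)_A = 81128.8777; Σ(ρt)_B = 64666.8 (in km·kg/m³).
e = (28.5477 − 22.52) − (81128.8777 − 64666.8) / 3300 = 1.04 km.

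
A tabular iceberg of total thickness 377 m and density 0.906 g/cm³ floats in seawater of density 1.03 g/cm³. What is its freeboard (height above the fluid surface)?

45.4 m

Floating equilibrium: submerged depth d = t ρ_obj/ρ_fluid = 377 m × 0.906/1.03 = 331.6 m.
Freeboard = t − d = 377 m − 331.6 m = 45.4 m.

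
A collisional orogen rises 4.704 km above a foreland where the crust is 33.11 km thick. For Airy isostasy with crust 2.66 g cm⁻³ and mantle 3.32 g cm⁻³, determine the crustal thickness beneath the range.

Root depth r = h ρ_c / (ρ_m − ρ_c) = 4.704 km × 2.66 / 0.66 = 18.96 km.
Total thickness = T + h + r = 33.11 km + 4.704 km + 18.96 km = 56.8 km.

56.8 km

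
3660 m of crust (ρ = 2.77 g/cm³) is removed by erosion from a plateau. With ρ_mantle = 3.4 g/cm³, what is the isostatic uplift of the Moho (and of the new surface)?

Unloading: uplift u = e ρ_c/ρ_m = 3660 m × 2.77/3.4 = 2980 m.

2980 m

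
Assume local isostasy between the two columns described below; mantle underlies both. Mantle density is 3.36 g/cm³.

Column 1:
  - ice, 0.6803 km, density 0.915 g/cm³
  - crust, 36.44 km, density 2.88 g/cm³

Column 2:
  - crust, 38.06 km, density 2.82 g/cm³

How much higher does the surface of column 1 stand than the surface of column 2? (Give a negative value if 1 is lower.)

−0.416 km

For any compensation level in the mantle, the mantle terms cancel and isostasy reduces to e = (Σt_1 − Σt_2) − (Σ(ρt)_1 − Σ(ρt)_2) / ρ_m.
Σt_1 = 37.1203 km; Σt_2 = 38.06 km; Σ(ρt)_1 = 105.569675; Σ(ρt)_2 = 107.3292 (in km·g/cm³).
e = (37.1203 − 38.06) − (105.569675 − 107.3292) / 3.36 = −0.416 km.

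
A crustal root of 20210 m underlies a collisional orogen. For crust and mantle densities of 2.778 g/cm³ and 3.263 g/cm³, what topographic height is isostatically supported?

For local isostatic compensation: ρ_c h = (ρ_m − ρ_c) r.
h = r (ρ_m − ρ_c) / ρ_c = 20210 m × (3.263 − 2.778) / 2.778 = 3530 m.

3530 m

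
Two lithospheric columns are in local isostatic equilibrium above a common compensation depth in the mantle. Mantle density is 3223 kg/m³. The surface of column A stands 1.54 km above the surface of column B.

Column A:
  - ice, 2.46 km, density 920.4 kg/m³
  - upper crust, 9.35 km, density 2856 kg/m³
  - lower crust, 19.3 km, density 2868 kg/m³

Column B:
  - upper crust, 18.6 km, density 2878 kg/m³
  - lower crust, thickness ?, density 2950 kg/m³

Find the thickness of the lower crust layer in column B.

16.7 km

Take the compensation level at the base of the deeper column (depth z_c below the surface of column A) and equate Σ ρ_i t_i down to z_c; mantle fills any gap and the z_c terms cancel.
Column A: 2.46×920.4 + 9.35×2856 + 19.3×2868 + (z_c − 31.11)×3223
Column B: 1.54×0 + 18.6×2878 + x×2950 + (z_c − 1.54 − 18.6 − x)×3223
The z_c×3223 term appears on both sides and cancels. Collect the known terms of each column as K = Σ(ρt)_known − 3223 × (depth of known layers): K_A = 84320.184 − 3223×31.11 = −15947.346; K_B = 53530.8 − 3223×(1.54 + 18.6) = −11380.42.
Balance: K_A = K_B − x×(3223 − 2950), so x = (K_B − K_A)/(3223 − 2950) = 4566.93/273 = 16.7 km.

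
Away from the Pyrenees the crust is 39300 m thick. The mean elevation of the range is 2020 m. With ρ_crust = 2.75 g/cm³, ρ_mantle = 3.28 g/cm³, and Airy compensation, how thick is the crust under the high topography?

Root depth r = h ρ_c / (ρ_m − ρ_c) = 2020 m × 2.75 / 0.53 = 10480 m.
Total thickness = T + h + r = 39300 m + 2020 m + 10480 m = 51800 m.

51800 m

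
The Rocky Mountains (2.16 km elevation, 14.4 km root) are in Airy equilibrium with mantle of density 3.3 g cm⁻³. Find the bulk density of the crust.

2.87 g cm⁻³

ρ_c h = (ρ_m − ρ_c) r → ρ_c (h + r) = ρ_m r → ρ_c = ρ_m r / (h + r).
ρ_c = 3.3 × 14.4 km / (2.16 km + 14.4 km) = 2.87 g cm⁻³.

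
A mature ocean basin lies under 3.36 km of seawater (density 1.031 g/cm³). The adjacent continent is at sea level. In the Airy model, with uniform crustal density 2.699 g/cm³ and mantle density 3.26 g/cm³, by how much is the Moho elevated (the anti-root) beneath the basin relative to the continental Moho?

For local isostatic compensation: replacing crust with seawater at the top is compensated by replacing crust with mantle at the base: d (ρ_c − ρ_w) = a (ρ_m − ρ_c).
a = d (ρ_c − ρ_w)/(ρ_m − ρ_c) = 3.36 km × 1.668/0.561 = 9.99 km.

9.99 km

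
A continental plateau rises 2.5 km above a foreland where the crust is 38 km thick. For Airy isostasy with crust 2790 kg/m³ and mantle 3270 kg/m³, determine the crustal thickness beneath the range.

Root depth r = h ρ_c / (ρ_m − ρ_c) = 2.5 km × 2790 / 480 = 14.53 km.
Total thickness = T + h + r = 38 km + 2.5 km + 14.53 km = 55 km.

55 km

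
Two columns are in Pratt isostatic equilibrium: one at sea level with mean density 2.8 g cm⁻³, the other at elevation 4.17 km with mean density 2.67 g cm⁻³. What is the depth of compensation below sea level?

85.6 km

ρ_ref D = ρ (D + h) → D (ρ_ref − ρ) = ρ h.
D = ρ h/(ρ_ref − ρ) = 2.67 × 4.17 km/(2.8 − 2.67) = 85.6 km.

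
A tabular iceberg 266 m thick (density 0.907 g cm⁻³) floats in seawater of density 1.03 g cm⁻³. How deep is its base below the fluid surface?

234 m

Draft d = t ρ_obj/ρ_fluid = 266 m × 0.907/1.03 = 234 m.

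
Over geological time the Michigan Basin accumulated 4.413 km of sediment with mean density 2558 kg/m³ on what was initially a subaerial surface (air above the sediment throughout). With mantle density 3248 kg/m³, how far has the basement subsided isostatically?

3.48 km

Subaerial load: s = t ρ_sed / ρ_m = 4.413 km × 2558/3248 = 3.48 km.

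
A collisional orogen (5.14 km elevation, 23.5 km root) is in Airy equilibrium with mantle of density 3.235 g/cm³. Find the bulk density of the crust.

2.65 g/cm³

ρ_c h = (ρ_m − ρ_c) r → ρ_c (h + r) = ρ_m r → ρ_c = ρ_m r / (h + r).
ρ_c = 3.235 × 23.5 km / (5.14 km + 23.5 km) = 2.65 g/cm³.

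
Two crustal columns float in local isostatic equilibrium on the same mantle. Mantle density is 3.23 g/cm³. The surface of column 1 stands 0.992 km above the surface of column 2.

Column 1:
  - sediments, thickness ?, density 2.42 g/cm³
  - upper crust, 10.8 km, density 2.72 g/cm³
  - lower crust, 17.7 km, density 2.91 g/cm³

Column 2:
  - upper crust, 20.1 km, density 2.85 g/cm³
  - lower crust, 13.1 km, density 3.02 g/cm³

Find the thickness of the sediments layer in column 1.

2.99 km

Take the compensation level at the base of the deeper column (depth z_c below the surface of column 1) and equate Σ ρ_i t_i down to z_c; mantle fills any gap and the z_c terms cancel.
Column 1: x×2.42 + 10.8×2.72 + 17.7×2.91 + (z_c − 28.5 − x)×3.23
Column 2: 0.992×0 + 20.1×2.85 + 13.1×3.02 + (z_c − 0.992 − 33.2)×3.23
The z_c×3.23 term appears on both sides and cancels. Collect the known terms of each column as K = Σ(ρt)_known − 3.23 × (depth of known layers): K_1 = 80.883 − 3.23×28.5 = −11.172; K_2 = 96.847 − 3.23×(0.992 + 33.2) = −13.59316.
Balance: K_1 − x×(3.23 − 2.42) = K_2, so x = (K_1 − K_2)/(3.23 − 2.42) = 2.42116/0.81 = 2.99 km.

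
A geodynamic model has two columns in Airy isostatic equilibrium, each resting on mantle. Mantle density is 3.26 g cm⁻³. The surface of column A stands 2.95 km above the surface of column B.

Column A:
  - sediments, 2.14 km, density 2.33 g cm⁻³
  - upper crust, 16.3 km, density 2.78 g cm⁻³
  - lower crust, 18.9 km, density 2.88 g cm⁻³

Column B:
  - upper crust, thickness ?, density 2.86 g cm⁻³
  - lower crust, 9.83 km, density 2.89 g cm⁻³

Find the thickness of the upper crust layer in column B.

9.36 km

Take the compensation level at the base of the deeper column (depth z_c below the surface of column A) and equate Σ ρ_i t_i down to z_c; mantle fills any gap and the z_c terms cancel.
Column A: 2.14×2.33 + 16.3×2.78 + 18.9×2.88 + (z_c − 37.34)×3.26
Column B: 2.95×0 + x×2.86 + 9.83×2.89 + (z_c − 2.95 − 9.83 − x)×3.26
The z_c×3.26 term appears on both sides and cancels. Collect the known terms of each column as K = Σ(ρt)_known − 3.26 × (depth of known layers): K_A = 104.7322 − 3.26×37.34 = −16.9962; K_B = 28.4087 − 3.26×(2.95 + 9.83) = −13.2541.
Balance: K_A = K_B − x×(3.26 − 2.86), so x = (K_B − K_A)/(3.26 − 2.86) = 3.7421/0.4 = 9.36 km.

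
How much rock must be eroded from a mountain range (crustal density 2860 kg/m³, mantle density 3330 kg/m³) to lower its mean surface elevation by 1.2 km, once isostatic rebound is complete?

Net drop Δ = e − u = e − e ρ_c/ρ_m = e (ρ_m − ρ_c)/ρ_m.
e = Δ ρ_m/(ρ_m − ρ_c) = 1.2 km × 3330/470 = 8.5 km.

8.5 km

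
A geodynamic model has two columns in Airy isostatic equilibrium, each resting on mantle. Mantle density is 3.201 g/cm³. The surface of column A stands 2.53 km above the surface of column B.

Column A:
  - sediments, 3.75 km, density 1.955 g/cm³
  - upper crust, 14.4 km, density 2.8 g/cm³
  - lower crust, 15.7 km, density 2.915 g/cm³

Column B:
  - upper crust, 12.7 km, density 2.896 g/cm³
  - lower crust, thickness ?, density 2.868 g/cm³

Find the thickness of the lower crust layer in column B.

8.9 km

Take the compensation level at the base of the deeper column (depth z_c below the surface of column A) and equate Σ ρ_i t_i down to z_c; mantle fills any gap and the z_c terms cancel.
Column A: 3.75×1.955 + 14.4×2.8 + 15.7×2.915 + (z_c − 33.85)×3.201
Column B: 2.53×0 + 12.7×2.896 + x×2.868 + (z_c − 2.53 − 12.7 − x)×3.201
The z_c×3.201 term appears on both sides and cancels. Collect the known terms of each column as K = Σ(ρt)_known − 3.201 × (depth of known layers): K_A = 93.41675 − 3.201×33.85 = −14.9371; K_B = 36.7792 − 3.201×(2.53 + 12.7) = −11.97203.
Balance: K_A = K_B − x×(3.201 − 2.868), so x = (K_B − K_A)/(3.201 − 2.868) = 2.96507/0.333 = 8.9 km.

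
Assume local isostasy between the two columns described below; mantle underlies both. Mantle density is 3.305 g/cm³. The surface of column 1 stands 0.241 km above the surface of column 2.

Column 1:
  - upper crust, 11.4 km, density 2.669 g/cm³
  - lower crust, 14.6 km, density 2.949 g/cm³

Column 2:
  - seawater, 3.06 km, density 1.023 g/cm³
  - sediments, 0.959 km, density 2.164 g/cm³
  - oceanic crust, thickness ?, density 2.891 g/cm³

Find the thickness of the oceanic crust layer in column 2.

8.63 km

Take the compensation level at the base of the deeper column (depth z_c below the surface of column 1) and equate Σ ρ_i t_i down to z_c; mantle fills any gap and the z_c terms cancel.
Column 1: 11.4×2.669 + 14.6×2.949 + (z_c − 26)×3.305
Column 2: 0.241×0 + 3.06×1.023 + 0.959×2.164 + x×2.891 + (z_c − 0.241 − 4.019 − x)×3.305
The z_c×3.305 term appears on both sides and cancels. Collect the known terms of each column as K = Σ(ρt)_known − 3.305 × (depth of known layers): K_1 = 73.482 − 3.305×26 = −12.448; K_2 = 5.205656 − 3.305×(0.241 + 4.019) = −8.873644.
Balance: K_1 = K_2 − x×(3.305 − 2.891), so x = (K_2 − K_1)/(3.305 − 2.891) = 3.57436/0.414 = 8.63 km.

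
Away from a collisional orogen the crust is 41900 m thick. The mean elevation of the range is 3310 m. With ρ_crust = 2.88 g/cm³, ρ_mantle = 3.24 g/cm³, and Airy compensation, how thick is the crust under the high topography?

Root depth r = h ρ_c / (ρ_m − ρ_c) = 3310 m × 2.88 / 0.36 = 26480 m.
Total thickness = T + h + r = 41900 m + 3310 m + 26480 m = 71700 m.

71700 m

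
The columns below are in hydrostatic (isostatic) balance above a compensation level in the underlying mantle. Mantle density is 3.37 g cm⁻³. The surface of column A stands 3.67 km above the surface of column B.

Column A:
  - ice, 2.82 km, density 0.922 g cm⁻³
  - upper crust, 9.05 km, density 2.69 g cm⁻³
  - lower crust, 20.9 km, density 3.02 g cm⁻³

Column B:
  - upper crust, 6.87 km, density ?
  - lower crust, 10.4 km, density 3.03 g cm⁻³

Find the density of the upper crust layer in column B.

Take the compensation level at the base of the deeper column (depth z_c below the surface of column A) and equate Σ ρ_i t_i down to z_c; mantle fills any gap and the z_c terms cancel.
Column A: 2.82×0.922 + 9.05×2.69 + 20.9×3.02 + (z_c − 32.77)×3.37
Column B: 3.67×0 + 6.87×ρ + 10.4×3.03 + (z_c − 3.67 − 17.27)×3.37
The z_c×3.37 term appears on both sides and cancels. Collect the known terms of each column as K = Σ(ρt)_known − 3.37 × (depth of known layers): K_A = 90.06254 − 3.37×32.77 = −20.37236; K_B = 31.512 − 3.37×(3.67 + 17.27) = −39.0558.
Balance: K_A = K_B + 6.87×ρ, so ρ = (K_A − K_B)/6.87 = 18.6834/6.87 = 2.72 g cm⁻³.

2.72 g cm⁻³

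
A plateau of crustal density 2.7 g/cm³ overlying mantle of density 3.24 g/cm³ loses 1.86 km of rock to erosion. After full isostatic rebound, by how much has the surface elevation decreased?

Rebound u = e ρ_c/ρ_m = 1.86 km × 2.7/3.24 = 1.55 km.
Net surface drop = e − u = 1.86 km − 1.55 km = e (ρ_m − ρ_c)/ρ_m = 0.31 km.

0.31 km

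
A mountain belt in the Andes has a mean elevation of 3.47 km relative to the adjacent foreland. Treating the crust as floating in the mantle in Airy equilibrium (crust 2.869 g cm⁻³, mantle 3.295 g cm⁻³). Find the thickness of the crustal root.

23.4 km

Equating mass per unit area of the two columns: the weight of the topography is balanced by the buoyancy of the root, ρ_c h = (ρ_m − ρ_c) r.
r = h · ρ_c / (ρ_m − ρ_c) = 3.47 km × 2.869 / (3.295 − 2.869) = 23.4 km.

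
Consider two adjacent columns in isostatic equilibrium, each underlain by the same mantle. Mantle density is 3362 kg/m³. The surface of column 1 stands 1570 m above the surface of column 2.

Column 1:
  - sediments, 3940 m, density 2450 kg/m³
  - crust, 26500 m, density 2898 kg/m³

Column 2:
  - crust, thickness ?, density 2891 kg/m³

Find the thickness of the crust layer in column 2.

Take the compensation level at the base of the deeper column (depth z_c below the surface of column 1) and equate Σ ρ_i t_i down to z_c; mantle fills any gap and the z_c terms cancel.
Column 1: 3940×2450 + 26500×2898 + (z_c − 30440)×3362
Column 2: 1570×0 + x×2891 + (z_c − 1570 − 0 − x)×3362
The z_c×3362 term appears on both sides and cancels. Collect the known terms of each column as K = Σ(ρt)_known − 3362 × (depth of known layers): K_1 = 86450000 − 3362×30440 = −15889280; K_2 = 0 − 3362×(1570 + 0) = −5278340.
Balance: K_1 = K_2 − x×(3362 − 2891), so x = (K_2 − K_1)/(3362 − 2891) = 10610900/471 = 22500 m.

22500 m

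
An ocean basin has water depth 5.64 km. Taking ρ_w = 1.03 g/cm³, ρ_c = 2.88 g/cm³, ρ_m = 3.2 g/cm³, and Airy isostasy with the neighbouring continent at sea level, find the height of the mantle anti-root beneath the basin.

32.6 km

For local isostatic compensation: replacing crust with seawater at the top is compensated by replacing crust with mantle at the base: d (ρ_c − ρ_w) = a (ρ_m − ρ_c).
a = d (ρ_c − ρ_w)/(ρ_m − ρ_c) = 5.64 km × 1.85/0.32 = 32.6 km.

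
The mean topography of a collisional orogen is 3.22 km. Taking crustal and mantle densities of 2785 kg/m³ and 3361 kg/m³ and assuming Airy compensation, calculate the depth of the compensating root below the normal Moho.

By Archimedes' principle applied to the lithosphere: the weight of the topography is balanced by the buoyancy of the root, ρ_c h = (ρ_m − ρ_c) r.
r = h · ρ_c / (ρ_m − ρ_c) = 3.22 km × 2785 / (3361 − 2785) = 15.6 km.

15.6 km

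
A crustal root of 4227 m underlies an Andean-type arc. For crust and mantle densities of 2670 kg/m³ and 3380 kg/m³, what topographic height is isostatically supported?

1120 m

By Archimedes' principle applied to the lithosphere: ρ_c h = (ρ_m − ρ_c) r.
h = r (ρ_m − ρ_c) / ρ_c = 4227 m × (3380 − 2670) / 2670 = 1120 m.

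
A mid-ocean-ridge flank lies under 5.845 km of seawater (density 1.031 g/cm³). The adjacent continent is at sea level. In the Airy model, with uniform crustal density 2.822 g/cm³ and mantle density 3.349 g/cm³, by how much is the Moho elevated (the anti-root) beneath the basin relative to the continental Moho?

In Airy isostatic equilibrium: replacing crust with seawater at the top is compensated by replacing crust with mantle at the base: d (ρ_c − ρ_w) = a (ρ_m − ρ_c).
a = d (ρ_c − ρ_w)/(ρ_m − ρ_c) = 5.845 km × 1.791/0.527 = 19.9 km.

19.9 km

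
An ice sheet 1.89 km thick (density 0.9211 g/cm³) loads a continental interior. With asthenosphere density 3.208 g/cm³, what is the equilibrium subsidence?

0.543 km

Isostatic balance requires: the ice load ρ_ice t is balanced by mantle displaced below, ρ_m s.
s = t ρ_ice / ρ_m = 1.89 km × 0.9211/3.208 = 0.543 km.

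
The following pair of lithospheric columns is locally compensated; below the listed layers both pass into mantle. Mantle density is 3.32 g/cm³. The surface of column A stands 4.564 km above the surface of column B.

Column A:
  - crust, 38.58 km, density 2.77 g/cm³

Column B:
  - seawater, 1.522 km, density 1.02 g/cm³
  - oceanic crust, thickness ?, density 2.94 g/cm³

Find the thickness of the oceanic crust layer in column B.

6.75 km

Take the compensation level at the base of the deeper column (depth z_c below the surface of column A) and equate Σ ρ_i t_i down to z_c; mantle fills any gap and the z_c terms cancel.
Column A: 38.58×2.77 + (z_c − 38.58)×3.32
Column B: 4.564×0 + 1.522×1.02 + x×2.94 + (z_c − 4.564 − 1.522 − x)×3.32
The z_c×3.32 term appears on both sides and cancels. Collect the known terms of each column as K = Σ(ρt)_known − 3.32 × (depth of known layers): K_A = 106.8666 − 3.32×38.58 = −21.219; K_B = 1.55244 − 3.32×(4.564 + 1.522) = −18.65308.
Balance: K_A = K_B − x×(3.32 − 2.94), so x = (K_B − K_A)/(3.32 − 2.94) = 2.56592/0.38 = 6.75 km.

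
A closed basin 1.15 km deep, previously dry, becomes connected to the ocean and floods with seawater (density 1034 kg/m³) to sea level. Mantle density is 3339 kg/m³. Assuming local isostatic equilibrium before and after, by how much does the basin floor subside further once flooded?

After flooding the water column is d + s deep. Its weight must equal the weight of mantle displaced by the extra subsidence s: (d + s) ρ_w = s ρ_m.
s = d ρ_w / (ρ_m − ρ_w) = 1.15 km × 1034/(3339 − 1034) = 0.516 km.

0.516 km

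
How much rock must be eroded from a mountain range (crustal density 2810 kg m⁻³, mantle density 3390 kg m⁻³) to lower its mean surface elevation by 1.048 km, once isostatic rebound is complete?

Net drop Δ = e − u = e − e ρ_c/ρ_m = e (ρ_m − ρ_c)/ρ_m.
e = Δ ρ_m/(ρ_m − ρ_c) = 1.048 km × 3390/580 = 6.13 km.

6.13 km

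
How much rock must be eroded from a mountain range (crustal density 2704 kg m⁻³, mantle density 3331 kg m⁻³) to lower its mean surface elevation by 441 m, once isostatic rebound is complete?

Net drop Δ = e − u = e − e ρ_c/ρ_m = e (ρ_m − ρ_c)/ρ_m.
e = Δ ρ_m/(ρ_m − ρ_c) = 441 m × 3331/627 = 2340 m.

2340 m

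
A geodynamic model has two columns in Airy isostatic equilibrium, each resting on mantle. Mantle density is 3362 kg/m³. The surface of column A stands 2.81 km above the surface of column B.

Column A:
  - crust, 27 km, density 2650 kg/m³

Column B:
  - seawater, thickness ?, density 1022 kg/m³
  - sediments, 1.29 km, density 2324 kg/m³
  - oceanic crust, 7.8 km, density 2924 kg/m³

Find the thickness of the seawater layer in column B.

2.15 km

Take the compensation level at the base of the deeper column (depth z_c below the surface of column A) and equate Σ ρ_i t_i down to z_c; mantle fills any gap and the z_c terms cancel.
Column A: 27×2650 + (z_c − 27)×3362
Column B: 2.81×0 + x×1022 + 1.29×2324 + 7.8×2924 + (z_c − 2.81 − 9.09 − x)×3362
The z_c×3362 term appears on both sides and cancels. Collect the known terms of each column as K = Σ(ρt)_known − 3362 × (depth of known layers): K_A = 71550 − 3362×27 = −19224; K_B = 25805.16 − 3362×(2.81 + 9.09) = −14202.64.
Balance: K_A = K_B − x×(3362 − 1022), so x = (K_B − K_A)/(3362 − 1022) = 5021.36/2340 = 2.15 km.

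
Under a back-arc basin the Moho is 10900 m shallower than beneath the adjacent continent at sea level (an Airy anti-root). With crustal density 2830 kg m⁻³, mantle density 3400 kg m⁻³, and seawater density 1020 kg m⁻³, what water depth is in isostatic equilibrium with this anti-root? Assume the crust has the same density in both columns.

3430 m

Replacing a thickness d of crust by seawater at the top must be balanced by replacing crust with mantle at the base: d (ρ_c − ρ_w) = a (ρ_m − ρ_c).
d = a (ρ_m − ρ_c)/(ρ_c − ρ_w) = 10900 m × 570/1810 = 3430 m.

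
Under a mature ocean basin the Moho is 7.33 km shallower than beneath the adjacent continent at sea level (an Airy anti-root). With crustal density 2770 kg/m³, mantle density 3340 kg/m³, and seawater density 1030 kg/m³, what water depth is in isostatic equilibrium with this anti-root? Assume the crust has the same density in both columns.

Replacing a thickness d of crust by seawater at the top must be balanced by replacing crust with mantle at the base: d (ρ_c − ρ_w) = a (ρ_m − ρ_c).
d = a (ρ_m − ρ_c)/(ρ_c − ρ_w) = 7.33 km × 570/1740 = 2.4 km.

2.4 km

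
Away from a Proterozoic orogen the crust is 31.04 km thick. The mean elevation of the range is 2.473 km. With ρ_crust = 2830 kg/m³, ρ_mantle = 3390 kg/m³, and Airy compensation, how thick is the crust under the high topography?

46 km

Root depth r = h ρ_c / (ρ_m − ρ_c) = 2.473 km × 2830 / 560 = 12.5 km.
Total thickness = T + h + r = 31.04 km + 2.473 km + 12.5 km = 46 km.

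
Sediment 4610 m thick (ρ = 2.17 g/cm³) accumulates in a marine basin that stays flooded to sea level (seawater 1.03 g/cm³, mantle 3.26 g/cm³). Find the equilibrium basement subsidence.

Submarine loading: the sediment displaces seawater, and the subsidence is in turn flooded, so s (ρ_m − ρ_w) = t (ρ_sed − ρ_w).
s = 4610 m × (2.17 − 1.03) / (3.26 − 1.03) = 2360 m.

2360 m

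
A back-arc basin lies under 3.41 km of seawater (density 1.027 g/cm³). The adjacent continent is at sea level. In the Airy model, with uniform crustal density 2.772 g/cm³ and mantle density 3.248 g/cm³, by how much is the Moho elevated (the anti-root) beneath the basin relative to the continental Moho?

For local isostatic compensation: replacing crust with seawater at the top is compensated by replacing crust with mantle at the base: d (ρ_c − ρ_w) = a (ρ_m − ρ_c).
a = d (ρ_c − ρ_w)/(ρ_m − ρ_c) = 3.41 km × 1.745/0.476 = 12.5 km.

12.5 km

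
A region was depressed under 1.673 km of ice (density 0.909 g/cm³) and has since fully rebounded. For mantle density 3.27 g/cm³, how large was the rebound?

0.465 km

Removing the load lets mantle flow back in; uplift u satisfies ρ_ice t = ρ_m u.
u = t ρ_ice/ρ_m = 1.673 km × 0.909/3.27 = 0.465 km.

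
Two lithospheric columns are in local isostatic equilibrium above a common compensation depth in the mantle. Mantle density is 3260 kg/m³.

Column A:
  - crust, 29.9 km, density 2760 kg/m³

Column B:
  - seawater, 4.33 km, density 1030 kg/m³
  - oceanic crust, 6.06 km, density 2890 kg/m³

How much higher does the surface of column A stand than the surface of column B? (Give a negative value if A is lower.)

0.936 km

For any compensation level in the mantle, the mantle terms cancel and isostasy reduces to e = (Σt_A − Σt_B) − (Σ(ρt)_A − Σ(ρt)_B) / ρ_m.
Σt_A = 29.9 km; Σt_B = 10.39 km; Σ(ρt)_A = 82524; Σ(ρt)_B = 21973.3 (in km·kg/m³).
e = (29.9 − 10.39) − (82524 − 21973.3) / 3260 = 0.936 km.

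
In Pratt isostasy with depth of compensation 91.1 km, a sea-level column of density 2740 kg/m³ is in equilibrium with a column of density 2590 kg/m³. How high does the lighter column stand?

5.28 km

ρ_ref D = ρ (D + h) → h = D (ρ_ref − ρ)/ρ.
h = 91.1 km × (2740 − 2590)/2590 = 5.28 km.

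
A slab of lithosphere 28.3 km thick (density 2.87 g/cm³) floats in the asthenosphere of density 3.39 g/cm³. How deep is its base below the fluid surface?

24 km

Draft d = t ρ_obj/ρ_fluid = 28.3 km × 2.87/3.39 = 24 km.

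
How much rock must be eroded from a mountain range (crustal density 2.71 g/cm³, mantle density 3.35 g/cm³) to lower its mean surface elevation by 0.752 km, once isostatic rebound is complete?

Net drop Δ = e − u = e − e ρ_c/ρ_m = e (ρ_m − ρ_c)/ρ_m.
e = Δ ρ_m/(ρ_m − ρ_c) = 0.752 km × 3.35/0.64 = 3.94 km.

3.94 km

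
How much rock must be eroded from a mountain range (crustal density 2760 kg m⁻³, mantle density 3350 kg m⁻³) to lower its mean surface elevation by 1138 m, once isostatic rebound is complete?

6460 m

Net drop Δ = e − u = e − e ρ_c/ρ_m = e (ρ_m − ρ_c)/ρ_m.
e = Δ ρ_m/(ρ_m − ρ_c) = 1138 m × 3350/590 = 6460 m.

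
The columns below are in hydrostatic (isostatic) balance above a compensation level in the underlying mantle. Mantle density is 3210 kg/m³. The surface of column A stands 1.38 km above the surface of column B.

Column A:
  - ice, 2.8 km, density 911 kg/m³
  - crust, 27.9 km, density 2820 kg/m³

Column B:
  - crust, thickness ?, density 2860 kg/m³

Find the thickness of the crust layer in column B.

Take the compensation level at the base of the deeper column (depth z_c below the surface of column A) and equate Σ ρ_i t_i down to z_c; mantle fills any gap and the z_c terms cancel.
Column A: 2.8×911 + 27.9×2820 + (z_c − 30.7)×3210
Column B: 1.38×0 + x×2860 + (z_c − 1.38 − 0 − x)×3210
The z_c×3210 term appears on both sides and cancels. Collect the known terms of each column as K = Σ(ρt)_known − 3210 × (depth of known layers): K_A = 81228.8 − 3210×30.7 = −17318.2; K_B = 0 − 3210×(1.38 + 0) = −4429.8.
Balance: K_A = K_B − x×(3210 − 2860), so x = (K_B − K_A)/(3210 − 2860) = 12888.4/350 = 36.8 km.

36.8 km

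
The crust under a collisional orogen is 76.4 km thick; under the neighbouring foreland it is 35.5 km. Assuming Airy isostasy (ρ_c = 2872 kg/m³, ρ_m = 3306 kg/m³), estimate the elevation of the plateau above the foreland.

5.37 km

Excess crust Δ = 76.4 km − 35.5 km = 40.9 km, split between elevation h and root r with h + r = Δ.
Airy balance ρ_c h = (ρ_m − ρ_c) r gives r = h ρ_c/(ρ_m − ρ_c), so h (1 + ρ_c/(ρ_m − ρ_c)) = Δ, i.e. h = Δ (ρ_m − ρ_c)/ρ_m.
h = 40.9 km × 434/3306 = 5.37 km.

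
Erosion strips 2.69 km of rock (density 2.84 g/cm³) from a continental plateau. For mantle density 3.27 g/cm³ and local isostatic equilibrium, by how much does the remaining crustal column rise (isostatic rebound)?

2.34 km

Unloading: uplift u = e ρ_c/ρ_m = 2.69 km × 2.84/3.27 = 2.34 km.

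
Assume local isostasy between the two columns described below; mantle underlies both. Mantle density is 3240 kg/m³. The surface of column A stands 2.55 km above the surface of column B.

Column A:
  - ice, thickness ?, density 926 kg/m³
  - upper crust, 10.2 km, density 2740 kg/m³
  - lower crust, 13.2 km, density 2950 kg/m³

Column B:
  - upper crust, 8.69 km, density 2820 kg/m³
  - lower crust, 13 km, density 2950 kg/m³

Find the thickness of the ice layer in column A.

2.92 km

Take the compensation level at the base of the deeper column (depth z_c below the surface of column A) and equate Σ ρ_i t_i down to z_c; mantle fills any gap and the z_c terms cancel.
Column A: x×926 + 10.2×2740 + 13.2×2950 + (z_c − 23.4 − x)×3240
Column B: 2.55×0 + 8.69×2820 + 13×2950 + (z_c − 2.55 − 21.69)×3240
The z_c×3240 term appears on both sides and cancels. Collect the known terms of each column as K = Σ(ρt)_known − 3240 × (depth of known layers): K_A = 66888 − 3240×23.4 = −8928; K_B = 62855.8 − 3240×(2.55 + 21.69) = −15681.8.
Balance: K_A − x×(3240 − 926) = K_B, so x = (K_A − K_B)/(3240 − 926) = 6753.8/2314 = 2.92 km.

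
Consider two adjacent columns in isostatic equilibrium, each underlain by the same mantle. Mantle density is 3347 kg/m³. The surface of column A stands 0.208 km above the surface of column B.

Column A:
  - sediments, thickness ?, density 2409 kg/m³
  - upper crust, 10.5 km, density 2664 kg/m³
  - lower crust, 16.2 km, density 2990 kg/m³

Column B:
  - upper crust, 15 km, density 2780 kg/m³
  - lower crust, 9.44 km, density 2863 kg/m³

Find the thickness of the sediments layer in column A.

0.869 km

Take the compensation level at the base of the deeper column (depth z_c below the surface of column A) and equate Σ ρ_i t_i down to z_c; mantle fills any gap and the z_c terms cancel.
Column A: x×2409 + 10.5×2664 + 16.2×2990 + (z_c − 26.7 − x)×3347
Column B: 0.208×0 + 15×2780 + 9.44×2863 + (z_c − 0.208 − 24.44)×3347
The z_c×3347 term appears on both sides and cancels. Collect the known terms of each column as K = Σ(ρt)_known − 3347 × (depth of known layers): K_A = 76410 − 3347×26.7 = −12954.9; K_B = 68726.72 − 3347×(0.208 + 24.44) = −13770.136.
Balance: K_A − x×(3347 − 2409) = K_B, so x = (K_A − K_B)/(3347 − 2409) = 815.236/938 = 0.869 km.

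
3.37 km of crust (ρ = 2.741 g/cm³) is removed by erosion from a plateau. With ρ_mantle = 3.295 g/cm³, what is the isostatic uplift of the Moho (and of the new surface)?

2.8 km

Unloading: uplift u = e ρ_c/ρ_m = 3.37 km × 2.741/3.295 = 2.8 km.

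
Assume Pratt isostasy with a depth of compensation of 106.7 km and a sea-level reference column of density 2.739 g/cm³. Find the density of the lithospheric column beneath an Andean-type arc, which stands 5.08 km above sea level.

2.61 g/cm³

Pratt balance: ρ_ref D = ρ (D + h).
ρ = ρ_ref D/(D + h) = 2.739 × 106.7 km/(106.7 km + 5.08 km) = 2.61 g/cm³.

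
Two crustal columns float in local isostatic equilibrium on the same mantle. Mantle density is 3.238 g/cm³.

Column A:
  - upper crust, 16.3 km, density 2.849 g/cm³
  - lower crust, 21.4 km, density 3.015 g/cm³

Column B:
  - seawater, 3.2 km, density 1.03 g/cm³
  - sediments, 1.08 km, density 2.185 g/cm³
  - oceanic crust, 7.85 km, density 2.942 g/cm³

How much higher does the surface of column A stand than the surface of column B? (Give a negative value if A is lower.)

For any compensation level in the mantle, the mantle terms cancel and isostasy reduces to e = (Σt_A − Σt_B) − (Σ(ρt)_A − Σ(ρt)_B) / ρ_m.
Σt_A = 37.7 km; Σt_B = 12.13 km; Σ(ρt)_A = 110.9597; Σ(ρt)_B = 28.7505 (in km·g/cm³).
e = (37.7 − 12.13) − (110.9597 − 28.7505) / 3.238 = 0.181 km.

0.181 km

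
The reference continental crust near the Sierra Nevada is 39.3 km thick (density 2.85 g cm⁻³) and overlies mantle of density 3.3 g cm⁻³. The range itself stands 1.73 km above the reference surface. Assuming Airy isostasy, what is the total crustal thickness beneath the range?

52 km

Root depth r = h ρ_c / (ρ_m − ρ_c) = 1.73 km × 2.85 / 0.45 = 10.96 km.
Total thickness = T + h + r = 39.3 km + 1.73 km + 10.96 km = 52 km.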